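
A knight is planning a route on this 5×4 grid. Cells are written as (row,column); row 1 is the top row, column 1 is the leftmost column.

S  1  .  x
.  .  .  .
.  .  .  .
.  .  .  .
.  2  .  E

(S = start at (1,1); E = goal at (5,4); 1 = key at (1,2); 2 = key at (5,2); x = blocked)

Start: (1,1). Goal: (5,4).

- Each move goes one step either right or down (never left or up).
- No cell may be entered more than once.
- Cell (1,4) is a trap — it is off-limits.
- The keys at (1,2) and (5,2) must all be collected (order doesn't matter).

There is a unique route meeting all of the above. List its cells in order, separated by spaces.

(1,1) (1,2) (2,2) (3,2) (4,2) (5,2) (5,3) (5,4)

Moves only go right or down, so the column and row indices never decrease.
Route from (1,1): right to (1,2), 4× down (reaching (5,2)), 2× right (reaching (5,4)) — 7 moves in all.
Check: all required cells visited.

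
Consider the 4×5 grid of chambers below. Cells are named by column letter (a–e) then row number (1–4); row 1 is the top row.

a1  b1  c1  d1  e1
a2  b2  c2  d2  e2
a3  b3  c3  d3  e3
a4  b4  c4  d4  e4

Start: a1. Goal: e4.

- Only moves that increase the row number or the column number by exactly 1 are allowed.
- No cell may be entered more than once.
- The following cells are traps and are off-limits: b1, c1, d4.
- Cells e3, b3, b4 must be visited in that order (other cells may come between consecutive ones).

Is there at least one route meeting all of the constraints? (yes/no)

b3 lies to the left of e3, so going from e3 to b3 would need a leftward move — but moves only go right/down, so e3 cannot be visited before b3.

no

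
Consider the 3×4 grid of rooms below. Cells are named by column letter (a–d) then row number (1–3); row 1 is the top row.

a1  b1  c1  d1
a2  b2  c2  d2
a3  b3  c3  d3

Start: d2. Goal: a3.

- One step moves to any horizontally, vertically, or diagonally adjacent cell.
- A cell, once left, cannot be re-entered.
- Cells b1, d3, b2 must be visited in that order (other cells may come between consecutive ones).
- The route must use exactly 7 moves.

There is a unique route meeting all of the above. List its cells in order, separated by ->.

d2 -> c1 -> b1 -> c2 -> d3 -> c3 -> b2 -> a3

The waypoints must appear in the order b1, d3, b2, with no cell reused.
Route from d2: up-left to c1, left to b1, 2× down-right (reaching d3), left to c3, up-left to b2, down-left to a3 — 7 moves in all.
Check: order respected (b1 at step 2, d3 at step 4, b2 at step 6); 7 moves as required.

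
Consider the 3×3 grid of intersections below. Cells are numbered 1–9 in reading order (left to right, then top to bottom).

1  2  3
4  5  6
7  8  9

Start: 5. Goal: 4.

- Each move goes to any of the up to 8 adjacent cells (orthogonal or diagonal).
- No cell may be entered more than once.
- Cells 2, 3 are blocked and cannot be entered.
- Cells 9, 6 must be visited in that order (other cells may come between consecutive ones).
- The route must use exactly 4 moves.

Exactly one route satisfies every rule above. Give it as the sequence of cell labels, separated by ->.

The waypoints must appear in the order 9, 6, with no cell reused.
Route from 5: down-right to 9, up to 6, down-left to 8, up-left to 4 — 4 moves in all.
Check: order respected (9 at step 1, 6 at step 2); 4 moves as required.

5 -> 9 -> 6 -> 8 -> 4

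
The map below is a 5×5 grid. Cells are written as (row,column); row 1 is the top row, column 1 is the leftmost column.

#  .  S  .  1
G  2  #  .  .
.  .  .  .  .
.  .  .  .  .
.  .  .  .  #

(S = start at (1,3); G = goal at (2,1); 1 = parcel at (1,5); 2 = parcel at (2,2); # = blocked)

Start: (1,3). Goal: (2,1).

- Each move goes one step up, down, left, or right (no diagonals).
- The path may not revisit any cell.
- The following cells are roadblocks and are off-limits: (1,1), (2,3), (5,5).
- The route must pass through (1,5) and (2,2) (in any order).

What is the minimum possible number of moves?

Any route passes through (1,5) and (2,2) in some order between (1,3) and (2,1). Summing Manhattan distances along each leg and taking the cheapest ordering ((1,3) → (1,5) → (2,2) → (2,1)) gives a lower bound of 2 + 4 + 1 = 7 moves.
The shortest route satisfying every rule uses 9 moves: (1,3) → (1,4) → (1,5) → (2,5) → (3,5) → (3,4) → (3,3) → (3,2) → (2,2) → (2,1).
The bound of 7 isn't tight here; checking systematically, no route of length 7 through 8 satisfies every constraint, so 9 is the minimum.

9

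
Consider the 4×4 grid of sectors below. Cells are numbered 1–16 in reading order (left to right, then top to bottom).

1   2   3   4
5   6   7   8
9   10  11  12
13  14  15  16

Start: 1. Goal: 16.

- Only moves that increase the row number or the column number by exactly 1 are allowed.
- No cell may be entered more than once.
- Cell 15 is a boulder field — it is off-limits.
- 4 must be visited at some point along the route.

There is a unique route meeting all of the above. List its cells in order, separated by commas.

1, 2, 3, 4, 8, 12, 16

Moves only go right or down, so the column and row indices never decrease.
Route from 1: 3× right (reaching 4), 3× down (reaching 16) — 6 moves in all.
Check: all required cells visited.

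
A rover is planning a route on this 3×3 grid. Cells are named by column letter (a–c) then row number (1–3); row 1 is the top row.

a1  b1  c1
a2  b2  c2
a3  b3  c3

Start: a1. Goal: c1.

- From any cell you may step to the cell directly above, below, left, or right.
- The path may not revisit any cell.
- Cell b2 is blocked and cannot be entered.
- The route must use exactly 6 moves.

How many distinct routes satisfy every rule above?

1

Need simple routes of exactly 6 moves from a1 to c1 (Manhattan distance 2, so 2 moves are spent on a detour and 2 undoing it).
Enumerating: a1 a2 a3 b3 c3 c2 c1.
That gives 1 route.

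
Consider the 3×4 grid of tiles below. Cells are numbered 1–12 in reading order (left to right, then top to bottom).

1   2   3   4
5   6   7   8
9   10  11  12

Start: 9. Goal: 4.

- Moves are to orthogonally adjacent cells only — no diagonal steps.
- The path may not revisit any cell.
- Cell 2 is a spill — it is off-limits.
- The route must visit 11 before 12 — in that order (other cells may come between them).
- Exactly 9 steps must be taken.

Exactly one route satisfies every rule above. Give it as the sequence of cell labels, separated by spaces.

9 5 6 10 11 12 8 7 3 4

The waypoints must appear in the order 11, 12, with no cell reused.
Route from 9: up 1 to 5, right 1 to 6, down 1 to 10, right 2 to 12, up 1 to 8, left 1 to 7, up 1 to 3, right 1 to 4 — 9 moves in all.
Check: order respected (11 at step 4, 12 at step 5); 9 moves as required.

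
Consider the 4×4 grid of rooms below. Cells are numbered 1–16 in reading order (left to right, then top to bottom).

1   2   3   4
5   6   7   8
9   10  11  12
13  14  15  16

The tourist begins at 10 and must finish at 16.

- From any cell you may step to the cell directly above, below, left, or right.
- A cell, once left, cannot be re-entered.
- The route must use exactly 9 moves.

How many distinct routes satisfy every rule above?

31

Need simple routes of exactly 9 moves from 10 to 16 (Manhattan distance 3, so 3 moves are spent on a detour and 3 undoing it).
Branch systematically from the start, pruning whenever the remaining move budget drops below the Manhattan distance to 16 or differs from it in parity. Grouping the completions by first move — via 6: 11; via 14: 4; via 9: 14; via 11: 2 — and summing: 11 + 4 + 14 + 2 = 31.
That gives 31 routes.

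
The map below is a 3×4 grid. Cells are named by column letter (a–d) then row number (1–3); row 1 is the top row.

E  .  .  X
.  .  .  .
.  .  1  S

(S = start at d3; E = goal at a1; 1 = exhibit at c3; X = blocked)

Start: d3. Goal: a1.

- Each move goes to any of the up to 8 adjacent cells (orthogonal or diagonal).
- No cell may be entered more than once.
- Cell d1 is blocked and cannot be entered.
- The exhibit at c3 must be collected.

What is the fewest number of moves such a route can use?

Any route passes through c3 somewhere between d3 and a1. Summing Chebyshev distances along the two legs (d3 → c3 → a1) gives a lower bound of 1 + 2 = 3 moves.
A route of 3 moves achieves this: d3 → c3 → b2 → a1.
Since 3 matches the lower bound, it is optimal.

3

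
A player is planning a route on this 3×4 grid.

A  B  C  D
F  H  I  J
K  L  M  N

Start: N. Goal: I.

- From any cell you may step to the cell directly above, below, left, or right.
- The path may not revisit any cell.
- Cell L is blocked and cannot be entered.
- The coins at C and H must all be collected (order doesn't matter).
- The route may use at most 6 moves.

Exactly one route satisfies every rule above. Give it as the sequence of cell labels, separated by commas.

N, J, D, C, B, H, I

The 6-move cap with required stops at C, H leaves no slack for detours.
Route from N: 2× up (reaching D), 2× left (reaching B), down to H, right to I — 6 moves in all.
Check: all required cells visited; 6 ≤ 6 moves.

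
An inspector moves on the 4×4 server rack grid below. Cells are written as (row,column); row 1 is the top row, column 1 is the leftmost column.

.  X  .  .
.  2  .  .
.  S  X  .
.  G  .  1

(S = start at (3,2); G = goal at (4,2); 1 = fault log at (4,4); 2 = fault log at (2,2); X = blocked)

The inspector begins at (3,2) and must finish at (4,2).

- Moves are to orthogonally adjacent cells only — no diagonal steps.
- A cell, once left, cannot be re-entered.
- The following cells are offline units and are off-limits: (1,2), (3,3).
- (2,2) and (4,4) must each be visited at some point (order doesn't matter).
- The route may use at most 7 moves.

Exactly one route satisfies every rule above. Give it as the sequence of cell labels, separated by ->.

The budget equals the shortest possible length, so every move has to be on a shortest route through the required cells.
Route from (3,2): up 1 to (2,2), right 2 to (2,4), down 2 to (4,4), left 2 to (4,2) — 7 moves in all.
Check: all required cells visited; 7 ≤ 7 moves.

(3,2) -> (2,2) -> (2,3) -> (2,4) -> (3,4) -> (4,4) -> (4,3) -> (4,2)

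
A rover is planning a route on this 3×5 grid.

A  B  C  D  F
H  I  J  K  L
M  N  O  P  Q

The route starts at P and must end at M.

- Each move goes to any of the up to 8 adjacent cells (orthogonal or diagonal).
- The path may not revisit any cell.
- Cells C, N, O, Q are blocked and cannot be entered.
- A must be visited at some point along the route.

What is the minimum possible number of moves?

5

Any route passes through A somewhere between P and M. Summing Chebyshev distances along the two legs (P → A → M) gives a lower bound of 3 + 2 = 5 moves.
A route of 5 moves achieves this: P → J → B → A → H → M.
Since 5 matches the lower bound, it is optimal.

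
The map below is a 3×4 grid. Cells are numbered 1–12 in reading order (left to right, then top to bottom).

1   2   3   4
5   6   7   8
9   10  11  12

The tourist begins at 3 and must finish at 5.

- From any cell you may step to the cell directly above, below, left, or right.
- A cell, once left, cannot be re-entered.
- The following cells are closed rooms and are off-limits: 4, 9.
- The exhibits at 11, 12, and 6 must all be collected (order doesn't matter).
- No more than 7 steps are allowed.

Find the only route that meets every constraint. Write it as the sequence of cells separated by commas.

3, 7, 8, 12, 11, 10, 6, 5

The 7-move cap with required stops at 11, 12, 6 leaves no slack for detours.
Route from 3: down 1 to 7, right 1 to 8, down 1 to 12, left 2 to 10, up 1 to 6, left 1 to 5 — 7 moves in all.
Check: all required cells visited; 7 ≤ 7 moves.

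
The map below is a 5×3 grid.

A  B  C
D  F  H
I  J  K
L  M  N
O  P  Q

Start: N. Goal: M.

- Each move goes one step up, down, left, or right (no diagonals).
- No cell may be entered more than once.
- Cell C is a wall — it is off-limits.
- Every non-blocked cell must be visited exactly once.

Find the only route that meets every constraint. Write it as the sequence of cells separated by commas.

Need to visit all 14 open cells exactly once, starting at N and ending at M.
Cell O has only two open neighbours (L and P), so the path must pass straight through it: one of those is the cell it's entered from and the other is where it exits.
Route from N: down 1 to Q, left 2 to O, up 4 to A, right 1 to B, down 1 to F, right 1 to H, down 1 to K, left 1 to J, down 1 to M — 13 moves in all.
Check: all 14 open cells covered.

N, Q, P, O, L, I, D, A, B, F, H, K, J, M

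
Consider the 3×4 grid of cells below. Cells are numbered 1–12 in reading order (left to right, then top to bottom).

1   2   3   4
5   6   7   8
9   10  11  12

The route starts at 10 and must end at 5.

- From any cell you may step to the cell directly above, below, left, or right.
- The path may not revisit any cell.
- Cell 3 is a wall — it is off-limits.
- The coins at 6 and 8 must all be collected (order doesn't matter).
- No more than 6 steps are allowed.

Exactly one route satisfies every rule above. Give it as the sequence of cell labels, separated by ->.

10 -> 11 -> 12 -> 8 -> 7 -> 6 -> 5

The budget equals the shortest possible length, so every move has to be on a shortest route through the required cells.
Route from 10: right 2 to 12, up 1 to 8, left 3 to 5 — 6 moves in all.
Check: all required cells visited; 6 ≤ 6 moves.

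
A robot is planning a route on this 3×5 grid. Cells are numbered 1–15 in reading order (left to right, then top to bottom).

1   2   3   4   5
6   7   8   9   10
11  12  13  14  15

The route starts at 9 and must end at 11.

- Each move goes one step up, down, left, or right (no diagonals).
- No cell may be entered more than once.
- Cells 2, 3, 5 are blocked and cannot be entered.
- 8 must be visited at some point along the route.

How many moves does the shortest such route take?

Any route passes through 8 somewhere between 9 and 11. Summing Manhattan distances along the two legs (9 → 8 → 11) gives a lower bound of 1 + 3 = 4 moves.
A route of 4 moves achieves this: 9 → 8 → 13 → 12 → 11.
Since 4 matches the lower bound, it is optimal.

4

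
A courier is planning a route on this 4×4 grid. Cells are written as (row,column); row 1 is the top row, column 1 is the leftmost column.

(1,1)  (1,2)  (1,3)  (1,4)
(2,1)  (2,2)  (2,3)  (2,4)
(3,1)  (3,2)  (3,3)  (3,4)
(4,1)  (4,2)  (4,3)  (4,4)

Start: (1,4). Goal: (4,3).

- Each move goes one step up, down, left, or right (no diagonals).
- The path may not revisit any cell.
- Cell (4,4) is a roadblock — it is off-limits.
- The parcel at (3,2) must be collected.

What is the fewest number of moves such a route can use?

6

Any route passes through (3,2) somewhere between (1,4) and (4,3). Summing Manhattan distances along the two legs ((1,4) → (3,2) → (4,3)) gives a lower bound of 4 + 2 = 6 moves.
A route of 6 moves achieves this: (1,4) → (2,4) → (3,4) → (3,3) → (3,2) → (4,2) → (4,3).
Since 6 matches the lower bound, it is optimal.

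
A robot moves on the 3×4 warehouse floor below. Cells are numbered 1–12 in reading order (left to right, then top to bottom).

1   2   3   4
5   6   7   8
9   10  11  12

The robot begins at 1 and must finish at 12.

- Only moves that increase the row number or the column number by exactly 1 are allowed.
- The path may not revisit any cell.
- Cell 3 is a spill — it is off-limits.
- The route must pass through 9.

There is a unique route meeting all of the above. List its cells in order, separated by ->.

Moves only go right or down, so the column and row indices never decrease.
Route from 1: 2× down (reaching 9), 3× right (reaching 12) — 5 moves in all.
Check: all required cells visited.

1 -> 5 -> 9 -> 10 -> 11 -> 12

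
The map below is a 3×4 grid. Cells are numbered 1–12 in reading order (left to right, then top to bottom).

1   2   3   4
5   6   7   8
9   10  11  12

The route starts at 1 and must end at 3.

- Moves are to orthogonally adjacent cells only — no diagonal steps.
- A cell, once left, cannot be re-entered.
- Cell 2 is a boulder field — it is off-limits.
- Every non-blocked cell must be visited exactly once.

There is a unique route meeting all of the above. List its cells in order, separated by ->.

Need to visit all 11 open cells exactly once, starting at 1 and ending at 3.
Route from 1: down 2 to 9, right 1 to 10, up 1 to 6, right 1 to 7, down 1 to 11, right 1 to 12, up 2 to 4, left 1 to 3 — 10 moves in all.
Check: all 11 open cells covered.

1 -> 5 -> 9 -> 10 -> 6 -> 7 -> 11 -> 12 -> 8 -> 4 -> 3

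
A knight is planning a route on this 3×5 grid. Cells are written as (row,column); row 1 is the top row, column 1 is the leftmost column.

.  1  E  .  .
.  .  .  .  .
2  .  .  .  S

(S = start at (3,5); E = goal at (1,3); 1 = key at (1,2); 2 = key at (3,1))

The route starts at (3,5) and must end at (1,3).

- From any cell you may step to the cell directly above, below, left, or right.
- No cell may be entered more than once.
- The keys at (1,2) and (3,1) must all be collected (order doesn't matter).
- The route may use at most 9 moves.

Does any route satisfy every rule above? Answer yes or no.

yes

One route that works: (3,5) → (3,4) → (3,3) → (3,2) → (3,1) → (2,1) → (1,1) → (1,2) → (1,3).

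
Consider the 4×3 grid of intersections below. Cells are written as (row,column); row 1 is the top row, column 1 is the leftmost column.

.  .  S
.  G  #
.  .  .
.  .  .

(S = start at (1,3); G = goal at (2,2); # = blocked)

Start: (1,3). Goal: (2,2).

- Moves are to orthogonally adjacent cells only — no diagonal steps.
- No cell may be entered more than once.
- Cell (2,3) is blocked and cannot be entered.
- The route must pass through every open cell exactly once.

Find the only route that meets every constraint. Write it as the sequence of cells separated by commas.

Need to visit all 11 open cells exactly once, starting at (1,3) and ending at (2,2).
Cell (4,1) has only two open neighbours ((3,1) and (4,2)), so the path must pass straight through it: one of those is the cell it's entered from and the other is where it exits.
Route from (1,3): left 2 to (1,1), down 3 to (4,1), right 2 to (4,3), up 1 to (3,3), left 1 to (3,2), up 1 to (2,2) — 10 moves in all.
Check: all 11 open cells covered.

(1,3), (1,2), (1,1), (2,1), (3,1), (4,1), (4,2), (4,3), (3,3), (3,2), (2,2)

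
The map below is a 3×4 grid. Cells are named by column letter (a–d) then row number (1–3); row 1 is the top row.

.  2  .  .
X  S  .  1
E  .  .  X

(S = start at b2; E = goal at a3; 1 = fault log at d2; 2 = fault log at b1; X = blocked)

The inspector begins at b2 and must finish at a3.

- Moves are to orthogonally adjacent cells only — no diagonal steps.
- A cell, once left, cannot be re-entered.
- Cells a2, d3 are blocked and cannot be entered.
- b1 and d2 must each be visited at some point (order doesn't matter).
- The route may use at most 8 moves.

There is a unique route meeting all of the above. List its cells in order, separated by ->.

The 8-move cap with required stops at b1, d2 leaves no slack for detours.
Route from b2: up 1 to b1, right 2 to d1, down 1 to d2, left 1 to c2, down 1 to c3, left 2 to a3 — 8 moves in all.
Check: all required cells visited; 8 ≤ 8 moves.

b2 -> b1 -> c1 -> d1 -> d2 -> c2 -> c3 -> b3 -> a3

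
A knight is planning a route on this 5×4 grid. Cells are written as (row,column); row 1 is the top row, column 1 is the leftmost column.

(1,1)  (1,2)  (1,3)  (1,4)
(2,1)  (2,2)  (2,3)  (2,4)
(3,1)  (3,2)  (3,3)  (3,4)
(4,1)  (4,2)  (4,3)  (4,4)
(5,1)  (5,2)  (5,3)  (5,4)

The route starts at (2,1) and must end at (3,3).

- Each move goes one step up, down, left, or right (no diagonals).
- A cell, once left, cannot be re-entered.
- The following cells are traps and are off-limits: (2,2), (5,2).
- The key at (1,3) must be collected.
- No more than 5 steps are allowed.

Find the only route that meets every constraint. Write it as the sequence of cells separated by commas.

(2,1), (1,1), (1,2), (1,3), (2,3), (3,3)

Any route must reach (1,3) and still end at (3,3) within 5 moves, so the order of the required stops is forced.
Route from (2,1): up 1 to (1,1), right 2 to (1,3), down 2 to (3,3) — 5 moves in all.
Check: all required cells visited; 5 ≤ 5 moves.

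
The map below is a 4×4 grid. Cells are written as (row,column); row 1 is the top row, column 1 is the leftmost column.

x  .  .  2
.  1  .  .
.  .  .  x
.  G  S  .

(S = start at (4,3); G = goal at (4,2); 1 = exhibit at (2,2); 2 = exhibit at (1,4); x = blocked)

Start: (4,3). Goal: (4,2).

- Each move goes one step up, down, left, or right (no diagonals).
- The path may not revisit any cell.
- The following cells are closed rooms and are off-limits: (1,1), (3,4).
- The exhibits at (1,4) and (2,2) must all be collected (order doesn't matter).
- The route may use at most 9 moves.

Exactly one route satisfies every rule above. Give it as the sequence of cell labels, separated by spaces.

(4,3) (3,3) (2,3) (2,4) (1,4) (1,3) (1,2) (2,2) (3,2) (4,2)

The budget equals the shortest possible length, so every move has to be on a shortest route through the required cells.
Route from (4,3): 2× up (reaching (2,3)), right to (2,4), up to (1,4), 2× left (reaching (1,2)), 3× down (reaching (4,2)) — 9 moves in all.
Check: all required cells visited; 9 ≤ 9 moves.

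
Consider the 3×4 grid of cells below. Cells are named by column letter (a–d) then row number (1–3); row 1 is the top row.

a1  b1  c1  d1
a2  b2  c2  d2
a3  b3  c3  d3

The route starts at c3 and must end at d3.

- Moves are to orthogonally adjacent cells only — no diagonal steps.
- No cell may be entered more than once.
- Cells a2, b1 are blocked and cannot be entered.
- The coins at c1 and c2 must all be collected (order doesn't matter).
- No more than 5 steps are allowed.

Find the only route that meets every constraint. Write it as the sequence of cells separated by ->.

c3 -> c2 -> c1 -> d1 -> d2 -> d3

The budget equals the shortest possible length, so every move has to be on a shortest route through the required cells.
Route from c3: 2× up (reaching c1), right to d1, 2× down (reaching d3) — 5 moves in all.
Check: all required cells visited; 5 ≤ 5 moves.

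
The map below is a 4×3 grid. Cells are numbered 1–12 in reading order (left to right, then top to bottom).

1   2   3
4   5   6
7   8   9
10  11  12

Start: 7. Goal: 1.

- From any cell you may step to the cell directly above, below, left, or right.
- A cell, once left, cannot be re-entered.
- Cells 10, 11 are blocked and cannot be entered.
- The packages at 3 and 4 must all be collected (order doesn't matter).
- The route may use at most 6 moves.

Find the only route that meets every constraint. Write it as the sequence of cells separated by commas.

7, 4, 5, 6, 3, 2, 1

The 6-move cap with required stops at 3, 4 leaves no slack for detours.
Route from 7: up 1 to 4, right 2 to 6, up 1 to 3, left 2 to 1 — 6 moves in all.
Check: all required cells visited; 6 ≤ 6 moves.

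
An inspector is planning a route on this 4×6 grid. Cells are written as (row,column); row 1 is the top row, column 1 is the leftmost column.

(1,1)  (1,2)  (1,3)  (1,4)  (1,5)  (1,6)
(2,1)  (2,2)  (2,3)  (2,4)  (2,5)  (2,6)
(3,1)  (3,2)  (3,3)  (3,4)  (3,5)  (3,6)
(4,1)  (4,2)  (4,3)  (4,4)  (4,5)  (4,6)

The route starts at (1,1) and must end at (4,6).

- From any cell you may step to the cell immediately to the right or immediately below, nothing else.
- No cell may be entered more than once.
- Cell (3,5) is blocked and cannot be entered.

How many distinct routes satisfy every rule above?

A right/down-only route from (1,1) to (4,6) makes exactly 3 down-moves and 5 right-moves in some order.
With no other constraints that would be C(8,3) = 56 routes.
Subtract routes through each blocked cell (inclusion–exclusion for overlaps): − through (3,5): 30 → 26.
That gives 26 routes.

26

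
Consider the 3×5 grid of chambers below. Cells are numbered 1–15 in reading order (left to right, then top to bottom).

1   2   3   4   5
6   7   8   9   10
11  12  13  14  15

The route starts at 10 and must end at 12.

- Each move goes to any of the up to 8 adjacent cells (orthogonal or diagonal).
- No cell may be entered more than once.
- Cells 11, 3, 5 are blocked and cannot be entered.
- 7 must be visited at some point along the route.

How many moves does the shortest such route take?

Any route passes through 7 somewhere between 10 and 12. Summing Chebyshev distances along the two legs (10 → 7 → 12) gives a lower bound of 3 + 1 = 4 moves.
A route of 4 moves achieves this: 10 → 4 → 8 → 7 → 12.
Since 4 matches the lower bound, it is optimal.

4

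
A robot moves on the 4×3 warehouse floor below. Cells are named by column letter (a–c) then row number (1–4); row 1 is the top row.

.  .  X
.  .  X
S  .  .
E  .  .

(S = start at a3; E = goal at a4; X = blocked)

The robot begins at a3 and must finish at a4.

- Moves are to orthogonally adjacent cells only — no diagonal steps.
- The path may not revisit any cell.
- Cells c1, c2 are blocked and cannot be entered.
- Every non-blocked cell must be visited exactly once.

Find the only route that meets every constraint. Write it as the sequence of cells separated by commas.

a3, a2, a1, b1, b2, b3, c3, c4, b4, a4

Need to visit all 10 open cells exactly once, starting at a3 and ending at a4.
Cell a1 has only two open neighbours (a2 and b1), so the path must pass straight through it: one of those is the cell it's entered from and the other is where it exits.
Route from a3: up 2 to a1, right 1 to b1, down 2 to b3, right 1 to c3, down 1 to c4, left 2 to a4 — 9 moves in all.
Check: all 10 open cells covered.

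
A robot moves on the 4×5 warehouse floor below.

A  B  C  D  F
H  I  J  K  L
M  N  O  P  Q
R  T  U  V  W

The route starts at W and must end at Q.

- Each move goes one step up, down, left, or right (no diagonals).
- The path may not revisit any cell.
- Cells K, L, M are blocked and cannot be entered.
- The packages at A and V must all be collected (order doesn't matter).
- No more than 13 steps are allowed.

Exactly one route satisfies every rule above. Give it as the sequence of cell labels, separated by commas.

W, V, U, T, N, I, H, A, B, C, J, O, P, Q

The budget equals the shortest possible length, so every move has to be on a shortest route through the required cells.
Route from W: left 3 to T, up 2 to I, left 1 to H, up 1 to A, right 2 to C, down 2 to O, right 2 to Q — 13 moves in all.
Check: all required cells visited; 13 ≤ 13 moves.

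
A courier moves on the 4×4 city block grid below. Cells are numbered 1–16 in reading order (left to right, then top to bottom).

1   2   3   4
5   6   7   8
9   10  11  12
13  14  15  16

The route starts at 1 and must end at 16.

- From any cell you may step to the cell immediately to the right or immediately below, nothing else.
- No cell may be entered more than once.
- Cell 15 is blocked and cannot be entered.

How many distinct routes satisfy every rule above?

10

A right/down-only route from 1 to 16 makes exactly 3 down-moves and 3 right-moves in some order.
With no other constraints that would be C(6,3) = 20 routes.
Subtract routes through each blocked cell (inclusion–exclusion for overlaps): − through 15: 10 → 10.
That gives 10 routes.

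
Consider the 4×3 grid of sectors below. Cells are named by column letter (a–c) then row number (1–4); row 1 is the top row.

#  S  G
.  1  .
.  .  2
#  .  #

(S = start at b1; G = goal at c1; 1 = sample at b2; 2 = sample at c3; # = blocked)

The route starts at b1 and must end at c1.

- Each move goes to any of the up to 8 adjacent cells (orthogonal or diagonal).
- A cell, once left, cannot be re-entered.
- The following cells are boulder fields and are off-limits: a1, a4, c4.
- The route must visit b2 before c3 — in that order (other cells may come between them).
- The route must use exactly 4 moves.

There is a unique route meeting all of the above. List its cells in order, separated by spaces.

The waypoints must appear in the order b2, c3, with no cell reused.
Route from b1: down to b2, down-right to c3, 2× up (reaching c1) — 4 moves in all.
Check: order respected (1 at step 1, 2 at step 2); 4 moves as required.

b1 b2 c3 c2 c1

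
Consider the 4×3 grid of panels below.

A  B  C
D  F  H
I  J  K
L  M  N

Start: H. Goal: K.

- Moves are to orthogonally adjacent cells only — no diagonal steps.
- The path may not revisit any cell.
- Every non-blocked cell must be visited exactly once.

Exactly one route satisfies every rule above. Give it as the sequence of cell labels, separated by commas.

Need to visit all 12 open cells exactly once, starting at H and ending at K.
Cell A has only two open neighbours (D and B), so the path must pass straight through it: one of those is the cell it's entered from and the other is where it exits.
Route from H: up to C, 2× left (reaching A), down to D, right to F, down to J, left to I, down to L, 2× right (reaching N), up to K — 11 moves in all.
Check: all 12 open cells covered.

H, C, B, A, D, F, J, I, L, M, N, K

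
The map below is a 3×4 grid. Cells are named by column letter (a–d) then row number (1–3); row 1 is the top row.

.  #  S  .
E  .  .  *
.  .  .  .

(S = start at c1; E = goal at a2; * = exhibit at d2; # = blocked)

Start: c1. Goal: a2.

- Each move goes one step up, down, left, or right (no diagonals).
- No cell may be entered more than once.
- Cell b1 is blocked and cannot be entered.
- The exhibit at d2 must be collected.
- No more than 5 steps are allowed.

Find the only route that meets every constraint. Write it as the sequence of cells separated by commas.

c1, d1, d2, c2, b2, a2

The 5-move cap with required stops at d2 leaves no slack for detours.
Route from c1: right 1 to d1, down 1 to d2, left 3 to a2 — 5 moves in all.
Check: all required cells visited; 5 ≤ 5 moves.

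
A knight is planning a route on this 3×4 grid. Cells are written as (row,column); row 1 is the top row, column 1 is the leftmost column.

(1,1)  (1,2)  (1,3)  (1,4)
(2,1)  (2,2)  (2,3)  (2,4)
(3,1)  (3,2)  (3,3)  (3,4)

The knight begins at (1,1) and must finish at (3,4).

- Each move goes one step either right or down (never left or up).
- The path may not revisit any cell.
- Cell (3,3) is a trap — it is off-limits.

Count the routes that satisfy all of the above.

4

A right/down-only route from (1,1) to (3,4) makes exactly 2 down-moves and 3 right-moves in some order.
With no other constraints that would be C(5,2) = 10 routes.
Subtract routes through each blocked cell (inclusion–exclusion for overlaps): − through (3,3): 6 → 4.
That gives 4 routes.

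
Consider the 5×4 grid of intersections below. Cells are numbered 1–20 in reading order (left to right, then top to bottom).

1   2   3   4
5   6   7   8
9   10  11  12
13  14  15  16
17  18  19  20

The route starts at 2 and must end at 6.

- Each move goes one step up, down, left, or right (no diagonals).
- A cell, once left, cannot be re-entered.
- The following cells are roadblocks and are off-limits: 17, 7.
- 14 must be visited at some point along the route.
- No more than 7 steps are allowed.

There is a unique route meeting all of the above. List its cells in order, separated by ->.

Any route must reach 14 and still end at 6 within 7 moves, so the order of the required stops is forced.
Route from 2: left to 1, 3× down (reaching 13), right to 14, 2× up (reaching 6) — 7 moves in all.
Check: all required cells visited; 7 ≤ 7 moves.

2 -> 1 -> 5 -> 9 -> 13 -> 14 -> 10 -> 6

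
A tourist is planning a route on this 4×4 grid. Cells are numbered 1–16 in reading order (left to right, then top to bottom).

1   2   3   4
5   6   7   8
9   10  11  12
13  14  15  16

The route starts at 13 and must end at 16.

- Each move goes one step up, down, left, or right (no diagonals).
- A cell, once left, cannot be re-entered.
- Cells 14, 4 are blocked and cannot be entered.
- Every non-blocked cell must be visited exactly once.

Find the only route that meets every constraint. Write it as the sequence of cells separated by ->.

13 -> 9 -> 10 -> 6 -> 5 -> 1 -> 2 -> 3 -> 7 -> 8 -> 12 -> 11 -> 15 -> 16

Need to visit all 14 open cells exactly once, starting at 13 and ending at 16.
Cell 3 has only two open neighbours (7 and 2), so the path must pass straight through it: one of those is the cell it's entered from and the other is where it exits.
Route from 13: up to 9, right to 10, up to 6, left to 5, up to 1, 2× right (reaching 3), down to 7, right to 8, down to 12, left to 11, down to 15, right to 16 — 13 moves in all.
Check: all 14 open cells covered.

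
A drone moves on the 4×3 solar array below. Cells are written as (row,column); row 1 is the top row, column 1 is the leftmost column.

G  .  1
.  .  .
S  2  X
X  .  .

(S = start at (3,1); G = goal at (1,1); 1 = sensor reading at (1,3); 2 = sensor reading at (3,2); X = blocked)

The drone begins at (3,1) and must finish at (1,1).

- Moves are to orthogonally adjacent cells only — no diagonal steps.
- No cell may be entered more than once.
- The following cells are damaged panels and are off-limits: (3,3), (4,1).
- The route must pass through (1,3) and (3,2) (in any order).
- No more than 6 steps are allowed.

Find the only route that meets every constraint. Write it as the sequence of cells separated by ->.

(3,1) -> (3,2) -> (2,2) -> (2,3) -> (1,3) -> (1,2) -> (1,1)

The budget equals the shortest possible length, so every move has to be on a shortest route through the required cells.
Route from (3,1): right 1 to (3,2), up 1 to (2,2), right 1 to (2,3), up 1 to (1,3), left 2 to (1,1) — 6 moves in all.
Check: all required cells visited; 6 ≤ 6 moves.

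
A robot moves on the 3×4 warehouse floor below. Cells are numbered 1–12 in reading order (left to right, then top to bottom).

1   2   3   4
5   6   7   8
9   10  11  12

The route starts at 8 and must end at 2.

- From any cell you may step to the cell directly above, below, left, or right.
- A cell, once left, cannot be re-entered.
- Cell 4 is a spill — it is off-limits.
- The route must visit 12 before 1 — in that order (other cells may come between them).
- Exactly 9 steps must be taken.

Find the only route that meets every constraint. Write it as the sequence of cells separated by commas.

The waypoints must appear in the order 12, 1, with no cell reused.
Route from 8: down to 12, left to 11, up to 7, left to 6, down to 10, left to 9, 2× up (reaching 1), right to 2 — 9 moves in all.
Check: order respected (12 at step 1, 1 at step 8); 9 moves as required.

8, 12, 11, 7, 6, 10, 9, 5, 1, 2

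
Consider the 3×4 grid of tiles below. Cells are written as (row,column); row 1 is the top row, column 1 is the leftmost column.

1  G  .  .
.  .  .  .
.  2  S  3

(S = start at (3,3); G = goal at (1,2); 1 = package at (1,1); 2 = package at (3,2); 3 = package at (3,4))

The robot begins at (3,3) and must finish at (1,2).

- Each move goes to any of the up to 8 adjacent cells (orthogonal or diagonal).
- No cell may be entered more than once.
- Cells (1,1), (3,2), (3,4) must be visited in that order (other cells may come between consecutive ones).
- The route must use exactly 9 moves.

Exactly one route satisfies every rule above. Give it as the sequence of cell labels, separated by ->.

(3,3) -> (2,2) -> (1,1) -> (2,1) -> (3,2) -> (2,3) -> (3,4) -> (2,4) -> (1,3) -> (1,2)

The waypoints must appear in the order (1,1), (3,2), (3,4), with no cell reused.
Route from (3,3): 2× up-left (reaching (1,1)), down to (2,1), down-right to (3,2), up-right to (2,3), down-right to (3,4), up to (2,4), up-left to (1,3), left to (1,2) — 9 moves in all.
Check: order respected (1 at step 2, 2 at step 4, 3 at step 6); 9 moves as required.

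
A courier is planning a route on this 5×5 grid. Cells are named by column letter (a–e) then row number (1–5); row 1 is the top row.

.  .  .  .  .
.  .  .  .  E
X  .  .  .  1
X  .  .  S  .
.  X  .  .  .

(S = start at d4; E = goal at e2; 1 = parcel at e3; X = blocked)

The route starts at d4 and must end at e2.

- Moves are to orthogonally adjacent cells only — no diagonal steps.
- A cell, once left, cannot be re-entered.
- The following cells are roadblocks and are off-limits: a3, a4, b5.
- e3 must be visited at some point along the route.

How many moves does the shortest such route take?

3

Any route passes through e3 somewhere between d4 and e2. Summing Manhattan distances along the two legs (d4 → e3 → e2) gives a lower bound of 2 + 1 = 3 moves.
A route of 3 moves achieves this: d4 → d3 → e3 → e2.
Since 3 matches the lower bound, it is optimal.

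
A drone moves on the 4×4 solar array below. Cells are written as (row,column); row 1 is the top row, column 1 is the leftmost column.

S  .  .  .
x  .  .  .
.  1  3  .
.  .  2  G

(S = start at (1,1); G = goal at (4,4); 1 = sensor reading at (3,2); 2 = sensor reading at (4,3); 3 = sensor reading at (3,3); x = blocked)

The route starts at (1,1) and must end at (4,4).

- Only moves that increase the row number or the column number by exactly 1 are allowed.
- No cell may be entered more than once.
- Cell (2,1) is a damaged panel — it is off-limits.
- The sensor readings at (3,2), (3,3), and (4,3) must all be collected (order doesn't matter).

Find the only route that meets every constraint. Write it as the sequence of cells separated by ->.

(1,1) -> (1,2) -> (2,2) -> (3,2) -> (3,3) -> (4,3) -> (4,4)

Moves only go right or down, so the column and row indices never decrease.
Route from (1,1): right to (1,2), 2× down (reaching (3,2)), right to (3,3), down to (4,3), right to (4,4) — 6 moves in all.
Check: all required cells visited.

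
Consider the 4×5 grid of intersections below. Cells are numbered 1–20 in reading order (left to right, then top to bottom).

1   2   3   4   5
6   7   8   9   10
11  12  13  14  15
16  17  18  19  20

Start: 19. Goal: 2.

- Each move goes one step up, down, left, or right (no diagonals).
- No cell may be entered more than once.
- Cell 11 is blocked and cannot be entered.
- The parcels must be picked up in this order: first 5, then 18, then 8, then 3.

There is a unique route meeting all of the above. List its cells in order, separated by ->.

The waypoints must appear in the order 5, 18, 8, 3, with no cell reused.
Route from 19: right to 20, 3× up (reaching 5), left to 4, 2× down (reaching 14), left to 13, down to 18, left to 17, 2× up (reaching 7), right to 8, up to 3, left to 2 — 15 moves in all.
Check: order respected (5 at step 4, 18 at step 9, 8 at step 13, 3 at step 14).

19 -> 20 -> 15 -> 10 -> 5 -> 4 -> 9 -> 14 -> 13 -> 18 -> 17 -> 12 -> 7 -> 8 -> 3 -> 2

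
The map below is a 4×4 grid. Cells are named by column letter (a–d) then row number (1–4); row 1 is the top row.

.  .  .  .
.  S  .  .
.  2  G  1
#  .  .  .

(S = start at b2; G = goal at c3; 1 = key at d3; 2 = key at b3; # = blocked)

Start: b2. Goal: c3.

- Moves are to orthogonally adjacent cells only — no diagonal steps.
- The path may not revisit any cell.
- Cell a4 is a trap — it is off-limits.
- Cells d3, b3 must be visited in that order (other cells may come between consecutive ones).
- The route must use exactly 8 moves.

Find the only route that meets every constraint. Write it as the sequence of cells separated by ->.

The waypoints must appear in the order d3, b3, with no cell reused.
Route from b2: right 2 to d2, down 2 to d4, left 2 to b4, up 1 to b3, right 1 to c3 — 8 moves in all.
Check: order respected (1 at step 3, 2 at step 7); 8 moves as required.

b2 -> c2 -> d2 -> d3 -> d4 -> c4 -> b4 -> b3 -> c3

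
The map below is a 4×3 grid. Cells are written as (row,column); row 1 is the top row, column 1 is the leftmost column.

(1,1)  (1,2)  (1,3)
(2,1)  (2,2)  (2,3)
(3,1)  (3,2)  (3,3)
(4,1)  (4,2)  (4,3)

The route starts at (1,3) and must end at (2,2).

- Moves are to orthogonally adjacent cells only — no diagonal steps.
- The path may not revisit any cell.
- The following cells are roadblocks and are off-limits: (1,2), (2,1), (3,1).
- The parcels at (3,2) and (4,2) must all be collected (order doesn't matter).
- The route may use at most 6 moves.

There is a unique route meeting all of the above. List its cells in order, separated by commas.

The budget equals the shortest possible length, so every move has to be on a shortest route through the required cells.
Route from (1,3): 3× down (reaching (4,3)), left to (4,2), 2× up (reaching (2,2)) — 6 moves in all.
Check: all required cells visited; 6 ≤ 6 moves.

(1,3), (2,3), (3,3), (4,3), (4,2), (3,2), (2,2)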